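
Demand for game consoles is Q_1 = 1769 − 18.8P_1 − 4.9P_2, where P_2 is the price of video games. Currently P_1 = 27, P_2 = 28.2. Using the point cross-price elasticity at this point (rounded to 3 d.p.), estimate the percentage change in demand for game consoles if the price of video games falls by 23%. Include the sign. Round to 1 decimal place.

At P_1 = 27, P_2 = 28.2: Q_1 = 1123.22.
∂Q_1/∂P_2 = -4.9.
ε = (∂Q_1/∂P_2)(P_2/Q_1) = -4.9000 × 28.2/1123.22 ≈ -0.123.
%ΔQ_1 ≈ ε × %ΔP_2 = -0.123 × (-23%) = 2.8%.

2.8%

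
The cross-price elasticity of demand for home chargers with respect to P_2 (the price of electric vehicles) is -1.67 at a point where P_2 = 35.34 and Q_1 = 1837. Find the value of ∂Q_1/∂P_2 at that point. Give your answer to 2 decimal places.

-86.81

ε = (∂Q_1/∂P_2)·(P_2/Q_1) ⇒ ∂Q_1/∂P_2 = ε·Q_1/P_2 = -1.67 × 1837/35.34 ≈ -86.81.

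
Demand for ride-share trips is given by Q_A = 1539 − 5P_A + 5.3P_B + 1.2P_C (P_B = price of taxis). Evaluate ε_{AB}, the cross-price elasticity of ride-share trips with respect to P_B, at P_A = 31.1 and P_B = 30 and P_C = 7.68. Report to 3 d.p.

0.102

At P_A = 31.1 and P_B = 30 and P_C = 7.68: Q_A = 1551.716.
∂Q_A/∂P_B = 5.3.
ε = (∂Q_A/∂P_B)(P_B/Q_A) = 5.3 × (30/1551.716) ≈ 0.102.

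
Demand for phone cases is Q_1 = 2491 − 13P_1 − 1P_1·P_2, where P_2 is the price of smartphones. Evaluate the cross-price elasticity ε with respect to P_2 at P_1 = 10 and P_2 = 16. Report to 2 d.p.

-0.07

At P_1 = 10 and P_2 = 16: Q_1 = 2201.
∂Q_1/∂P_2 = -1P_1 = -1(10) = -10.0000.
ε = (∂Q_1/∂P_2)(P_2/Q_1) = -10.0000 × (16/2201) ≈ -0.07.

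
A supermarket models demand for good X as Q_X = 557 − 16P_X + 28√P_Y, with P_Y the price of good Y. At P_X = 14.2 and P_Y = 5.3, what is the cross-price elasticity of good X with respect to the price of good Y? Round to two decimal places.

At P_X = 14.2 and P_Y = 5.3: Q_X = 394.261.
∂Q_X/∂P_Y = 28/(2√P_Y) = 28/(2√5.3) = 6.0812.
ε = (∂Q_X/∂P_Y)(P_Y/Q_X) = 6.0812 × (5.3/394.261) ≈ 0.08.
ε > 0: substitutes.

0.08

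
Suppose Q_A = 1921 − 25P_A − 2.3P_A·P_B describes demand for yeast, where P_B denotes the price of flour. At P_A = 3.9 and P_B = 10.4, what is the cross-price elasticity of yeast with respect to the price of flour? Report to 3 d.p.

At P_A = 3.9 and P_B = 10.4: Q_A = 1730.212.
∂Q_A/∂P_B = -2.3P_A = -2.3(3.9) = -8.9700.
ε = (∂Q_A/∂P_B)(P_B/Q_A) = -8.9700 × (10.4/1730.212) ≈ -0.054.

-0.054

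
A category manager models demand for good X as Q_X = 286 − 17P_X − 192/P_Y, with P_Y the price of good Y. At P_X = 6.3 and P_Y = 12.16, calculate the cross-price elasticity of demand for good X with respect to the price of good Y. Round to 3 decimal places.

At P_X = 6.3 and P_Y = 12.16: Q_X = 163.111.
∂Q_X/∂P_Y = 192/P_Y² = 1.2985.
ε = (∂Q_X/∂P_Y)(P_Y/Q_X) = 1.2985 × (12.16/163.111) ≈ 0.097.
ε > 0: substitutes.

0.097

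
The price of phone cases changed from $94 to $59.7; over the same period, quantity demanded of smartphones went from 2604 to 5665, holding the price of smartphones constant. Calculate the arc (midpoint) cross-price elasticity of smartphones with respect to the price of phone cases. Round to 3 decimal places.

-1.659

ΔQ_A = 5665 − 2604 = 3061; ΔP_B = 59.7 − 94 = -34.3.
Midpoints: Q̄_A = 4134.5, P̄_B = 76.85.
ε = (ΔQ_A/Q̄_A)/(ΔP_B/P̄_B) = (3061/4134.5)/(-34.3/76.85) ≈ -1.659.
ε < 0: smartphones and phone cases are complements.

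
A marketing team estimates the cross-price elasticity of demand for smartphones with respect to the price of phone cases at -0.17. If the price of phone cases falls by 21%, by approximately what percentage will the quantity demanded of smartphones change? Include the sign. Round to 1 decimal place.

3.6%

%ΔQ ≈ ε × %ΔP of phone cases = -0.17 × (-21%) = 3.6%.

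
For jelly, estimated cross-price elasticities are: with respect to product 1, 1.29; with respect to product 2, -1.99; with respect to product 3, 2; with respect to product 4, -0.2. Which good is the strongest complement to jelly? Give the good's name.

product 2

Complements have ε < 0. The most negative value is -1.99 (product 2).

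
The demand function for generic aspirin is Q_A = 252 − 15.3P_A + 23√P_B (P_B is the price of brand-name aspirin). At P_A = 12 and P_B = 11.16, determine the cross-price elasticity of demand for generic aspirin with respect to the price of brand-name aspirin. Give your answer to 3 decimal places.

At P_A = 12 and P_B = 11.16: Q_A = 145.235.
∂Q_A/∂P_B = 23/(2√P_B) = 23/(2√11.16) = 3.4424.
ε = (∂Q_A/∂P_B)(P_B/Q_A) = 3.4424 × (11.16/145.235) ≈ 0.265.
ε > 0: substitutes.

0.265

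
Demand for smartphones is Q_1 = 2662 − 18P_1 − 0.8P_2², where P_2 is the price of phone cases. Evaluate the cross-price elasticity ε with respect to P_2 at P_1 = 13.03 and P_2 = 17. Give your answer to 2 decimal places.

-0.21

At P_1 = 13.03 and P_2 = 17: Q_1 = 2196.26.
∂Q_1/∂P_2 = -1.6P_2 = -1.6(17) = -27.2000.
ε = (∂Q_1/∂P_2)(P_2/Q_1) = -27.2000 × (17/2196.26) ≈ -0.21.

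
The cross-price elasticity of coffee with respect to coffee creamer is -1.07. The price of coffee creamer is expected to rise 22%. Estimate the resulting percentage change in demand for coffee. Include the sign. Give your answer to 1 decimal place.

%ΔQ ≈ ε × %ΔP of coffee creamer = -1.07 × (22%) = -23.5%.

-23.5%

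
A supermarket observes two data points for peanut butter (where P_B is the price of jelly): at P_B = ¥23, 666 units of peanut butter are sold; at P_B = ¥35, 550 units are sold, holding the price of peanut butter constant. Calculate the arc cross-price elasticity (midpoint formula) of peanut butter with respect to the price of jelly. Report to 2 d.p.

-0.46

ΔQ_A = 550 − 666 = -116; ΔP_B = 35 − 23 = 12.
Midpoints: Q̄_A = 608.0, P̄_B = 29.00.
ε = (ΔQ_A/Q̄_A)/(ΔP_B/P̄_B) = (-116/608.0)/(12/29.00) ≈ -0.46.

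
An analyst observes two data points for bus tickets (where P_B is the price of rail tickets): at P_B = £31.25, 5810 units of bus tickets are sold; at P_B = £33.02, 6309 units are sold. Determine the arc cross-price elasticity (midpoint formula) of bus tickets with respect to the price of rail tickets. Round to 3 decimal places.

1.495

ΔQ_A = 6309 − 5810 = 499; ΔP_B = 33.02 − 31.25 = 1.77.
Midpoints: Q̄_A = 6059.5, P̄_B = 32.14.
ε = (ΔQ_A/Q̄_A)/(ΔP_B/P̄_B) = (499/6059.5)/(1.77/32.14) ≈ 1.495.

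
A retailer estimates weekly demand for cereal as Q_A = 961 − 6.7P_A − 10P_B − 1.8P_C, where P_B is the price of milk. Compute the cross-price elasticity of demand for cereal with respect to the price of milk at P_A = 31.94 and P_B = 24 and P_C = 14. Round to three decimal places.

At P_A = 31.94 and P_B = 24 and P_C = 14: Q_A = 481.802.
∂Q_A/∂P_B = -10.
ε = (∂Q_A/∂P_B)(P_B/Q_A) = -10 × (24/481.802) ≈ -0.498.

-0.498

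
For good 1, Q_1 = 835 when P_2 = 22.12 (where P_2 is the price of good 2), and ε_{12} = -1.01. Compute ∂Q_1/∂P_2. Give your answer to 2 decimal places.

-38.13

ε = (∂Q_1/∂P_2)·(P_2/Q_1) ⇒ ∂Q_1/∂P_2 = ε·Q_1/P_2 = -1.01 × 835/22.12 ≈ -38.13.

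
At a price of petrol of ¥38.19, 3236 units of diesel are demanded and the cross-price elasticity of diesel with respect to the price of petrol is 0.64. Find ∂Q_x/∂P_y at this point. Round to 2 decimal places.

54.23

ε = (∂Q_x/∂P_y)·(P_y/Q_x) ⇒ ∂Q_x/∂P_y = ε·Q_x/P_y = 0.64 × 3236/38.19 ≈ 54.23.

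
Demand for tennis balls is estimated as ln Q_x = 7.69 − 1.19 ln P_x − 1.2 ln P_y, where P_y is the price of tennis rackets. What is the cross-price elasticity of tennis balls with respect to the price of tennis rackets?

-1.20

In a log-linear (constant-elasticity) demand function, the coefficient on ln P_y is the cross-price elasticity.
ε = -1.20. Negative, so tennis balls and tennis rackets are complements.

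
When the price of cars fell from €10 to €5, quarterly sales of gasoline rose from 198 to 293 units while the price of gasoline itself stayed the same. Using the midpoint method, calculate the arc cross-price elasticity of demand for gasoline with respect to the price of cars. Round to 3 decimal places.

ΔQ_A = 293 − 198 = 95; ΔP_B = 5 − 10 = -5.
Midpoints: Q̄_A = 245.5, P̄_B = 7.50.
ε = (ΔQ_A/Q̄_A)/(ΔP_B/P̄_B) = (95/245.5)/(-5/7.50) ≈ -0.580.
ε < 0: gasoline and cars are complements.

-0.580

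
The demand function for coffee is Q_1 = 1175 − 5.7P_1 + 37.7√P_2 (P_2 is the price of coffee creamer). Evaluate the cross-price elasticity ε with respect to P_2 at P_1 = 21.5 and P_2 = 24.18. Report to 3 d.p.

0.075

At P_1 = 21.5 and P_2 = 24.18: Q_1 = 1237.833.
∂Q_1/∂P_2 = 37.7/(2√P_2) = 37.7/(2√24.18) = 3.8334.
ε = (∂Q_1/∂P_2)(P_2/Q_1) = 3.8334 × (24.18/1237.833) ≈ 0.075.
ε > 0: substitutes.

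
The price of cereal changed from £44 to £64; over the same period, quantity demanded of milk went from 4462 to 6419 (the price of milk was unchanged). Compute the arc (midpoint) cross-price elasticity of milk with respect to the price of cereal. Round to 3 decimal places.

0.971

ΔQ_A = 6419 − 4462 = 1957; ΔP_B = 64 − 44 = 20.
Midpoints: Q̄_A = 5440.5, P̄_B = 54.00.
ε = (ΔQ_A/Q̄_A)/(ΔP_B/P̄_B) = (1957/5440.5)/(20/54.00) ≈ 0.971.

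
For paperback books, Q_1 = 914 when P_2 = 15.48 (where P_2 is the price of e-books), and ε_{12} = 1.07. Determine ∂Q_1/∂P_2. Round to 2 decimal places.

63.18

ε = (∂Q_1/∂P_2)·(P_2/Q_1) ⇒ ∂Q_1/∂P_2 = ε·Q_1/P_2 = 1.07 × 914/15.48 ≈ 63.18.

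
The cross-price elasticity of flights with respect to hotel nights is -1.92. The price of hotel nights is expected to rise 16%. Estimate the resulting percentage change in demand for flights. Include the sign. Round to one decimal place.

-30.7%

%ΔQ ≈ ε × %ΔP of hotel nights = -1.92 × (16%) = -30.7%.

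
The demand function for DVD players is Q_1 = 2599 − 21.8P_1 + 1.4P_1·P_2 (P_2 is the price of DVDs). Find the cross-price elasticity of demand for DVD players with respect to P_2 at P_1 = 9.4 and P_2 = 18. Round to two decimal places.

At P_1 = 9.4 and P_2 = 18: Q_1 = 2630.96.
∂Q_1/∂P_2 = 1.4P_1 = 1.4(9.4) = 13.1600.
ε = (∂Q_1/∂P_2)(P_2/Q_1) = 13.1600 × (18/2630.96) ≈ 0.09.

0.09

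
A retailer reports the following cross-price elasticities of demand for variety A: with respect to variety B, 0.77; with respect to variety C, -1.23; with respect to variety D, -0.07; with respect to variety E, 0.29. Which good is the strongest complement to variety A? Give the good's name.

variety C

Complements have ε < 0. The most negative value is -1.23 (variety C).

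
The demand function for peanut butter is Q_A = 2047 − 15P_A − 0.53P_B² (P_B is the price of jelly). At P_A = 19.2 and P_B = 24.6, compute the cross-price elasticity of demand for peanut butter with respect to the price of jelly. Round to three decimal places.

At P_A = 19.2 and P_B = 24.6: Q_A = 1438.265.
∂Q_A/∂P_B = -1.06P_B = -1.06(24.6) = -26.0760.
ε = (∂Q_A/∂P_B)(P_B/Q_A) = -26.0760 × (24.6/1438.265) ≈ -0.446.
ε < 0: complements.

-0.446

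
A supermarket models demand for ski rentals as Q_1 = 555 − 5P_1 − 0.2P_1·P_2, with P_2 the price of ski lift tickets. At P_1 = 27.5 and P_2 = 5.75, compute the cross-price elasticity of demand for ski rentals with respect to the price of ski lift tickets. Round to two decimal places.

-0.08

At P_1 = 27.5 and P_2 = 5.75: Q_1 = 385.875.
∂Q_1/∂P_2 = -0.2P_1 = -0.2(27.5) = -5.5000.
ε = (∂Q_1/∂P_2)(P_2/Q_1) = -5.5000 × (5.75/385.875) ≈ -0.08.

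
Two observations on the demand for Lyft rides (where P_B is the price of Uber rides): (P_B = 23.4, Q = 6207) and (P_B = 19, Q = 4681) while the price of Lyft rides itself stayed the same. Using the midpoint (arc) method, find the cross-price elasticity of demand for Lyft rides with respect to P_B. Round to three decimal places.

1.351

ΔQ_A = 4681 − 6207 = -1526; ΔP_B = 19 − 23.4 = -4.4.
Midpoints: Q̄_A = 5444.0, P̄_B = 21.20.
ε = (ΔQ_A/Q̄_A)/(ΔP_B/P̄_B) = (-1526/5444.0)/(-4.4/21.20) ≈ 1.351.
ε > 0: Lyft rides and Uber rides are substitutes.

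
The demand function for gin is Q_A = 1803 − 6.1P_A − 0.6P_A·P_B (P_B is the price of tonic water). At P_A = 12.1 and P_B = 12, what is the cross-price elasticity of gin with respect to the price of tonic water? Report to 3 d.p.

-0.053

At P_A = 12.1 and P_B = 12: Q_A = 1642.07.
∂Q_A/∂P_B = -0.6P_A = -0.6(12.1) = -7.2600.
ε = (∂Q_A/∂P_B)(P_B/Q_A) = -7.2600 × (12/1642.07) ≈ -0.053.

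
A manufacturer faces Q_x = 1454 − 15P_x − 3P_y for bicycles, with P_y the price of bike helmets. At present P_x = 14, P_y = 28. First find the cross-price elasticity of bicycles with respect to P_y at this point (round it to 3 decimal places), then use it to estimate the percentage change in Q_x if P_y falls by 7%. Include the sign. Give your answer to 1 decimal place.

At P_x = 14, P_y = 28: Q_x = 1160.
∂Q_x/∂P_y = -3.
ε = (∂Q_x/∂P_y)(P_y/Q_x) = -3.0000 × 28/1160 ≈ -0.072.
%ΔQ_x ≈ ε × %ΔP_y = -0.072 × (-7%) = 0.5%.

0.5%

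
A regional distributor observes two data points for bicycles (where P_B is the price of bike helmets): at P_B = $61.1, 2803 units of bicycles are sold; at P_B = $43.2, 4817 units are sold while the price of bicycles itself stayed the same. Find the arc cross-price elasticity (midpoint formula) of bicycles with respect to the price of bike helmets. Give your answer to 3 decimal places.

ΔQ_A = 4817 − 2803 = 2014; ΔP_B = 43.2 − 61.1 = -17.9.
Midpoints: Q̄_A = 3810.0, P̄_B = 52.15.
ε = (ΔQ_A/Q̄_A)/(ΔP_B/P̄_B) = (2014/3810.0)/(-17.9/52.15) ≈ -1.540.
ε < 0: bicycles and bike helmets are complements.

-1.540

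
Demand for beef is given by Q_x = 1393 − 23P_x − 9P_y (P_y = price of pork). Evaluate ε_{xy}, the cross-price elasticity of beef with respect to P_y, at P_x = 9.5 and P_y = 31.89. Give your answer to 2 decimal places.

-0.32

At P_x = 9.5 and P_y = 31.89: Q_x = 887.49.
∂Q_x/∂P_y = -9.
ε = (∂Q_x/∂P_y)(P_y/Q_x) = -9 × (31.89/887.49) ≈ -0.32.
Since ε < 0, beef and pork are complements.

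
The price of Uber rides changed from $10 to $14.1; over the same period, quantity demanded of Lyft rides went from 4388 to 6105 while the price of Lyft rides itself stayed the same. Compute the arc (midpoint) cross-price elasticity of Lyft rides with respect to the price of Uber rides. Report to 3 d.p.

ΔQ_A = 6105 − 4388 = 1717; ΔP_B = 14.1 − 10 = 4.1.
Midpoints: Q̄_A = 5246.5, P̄_B = 12.05.
ε = (ΔQ_A/Q̄_A)/(ΔP_B/P̄_B) = (1717/5246.5)/(4.1/12.05) ≈ 0.962.

0.962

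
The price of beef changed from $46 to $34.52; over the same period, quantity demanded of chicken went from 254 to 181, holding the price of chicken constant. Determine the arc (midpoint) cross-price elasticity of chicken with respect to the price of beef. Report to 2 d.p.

1.18

ΔQ_A = 181 − 254 = -73; ΔP_B = 34.52 − 46 = -11.48.
Midpoints: Q̄_A = 217.5, P̄_B = 40.26.
ε = (ΔQ_A/Q̄_A)/(ΔP_B/P̄_B) = (-73/217.5)/(-11.48/40.26) ≈ 1.18.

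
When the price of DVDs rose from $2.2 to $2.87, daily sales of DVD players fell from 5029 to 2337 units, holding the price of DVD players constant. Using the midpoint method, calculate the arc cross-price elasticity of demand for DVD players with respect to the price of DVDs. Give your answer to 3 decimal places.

-2.766

ΔQ_A = 2337 − 5029 = -2692; ΔP_B = 2.87 − 2.2 = 0.67.
Midpoints: Q̄_A = 3683.0, P̄_B = 2.54.
ε = (ΔQ_A/Q̄_A)/(ΔP_B/P̄_B) = (-2692/3683.0)/(0.67/2.54) ≈ -2.766.
ε < 0: DVD players and DVDs are complements.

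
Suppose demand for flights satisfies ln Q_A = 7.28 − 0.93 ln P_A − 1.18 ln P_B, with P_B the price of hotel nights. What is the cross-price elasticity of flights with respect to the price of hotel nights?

-1.18

In a log-linear (constant-elasticity) demand function, the coefficient on ln P_B is the cross-price elasticity.
ε = -1.18. Negative, so flights and hotel nights are complements.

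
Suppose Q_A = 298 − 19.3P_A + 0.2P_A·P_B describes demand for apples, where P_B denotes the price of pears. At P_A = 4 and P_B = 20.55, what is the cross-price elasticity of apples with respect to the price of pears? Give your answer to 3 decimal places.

At P_A = 4 and P_B = 20.55: Q_A = 237.24.
∂Q_A/∂P_B = 0.2P_A = 0.2(4) = 0.8000.
ε = (∂Q_A/∂P_B)(P_B/Q_A) = 0.8000 × (20.55/237.24) ≈ 0.069.
ε > 0: substitutes.

0.069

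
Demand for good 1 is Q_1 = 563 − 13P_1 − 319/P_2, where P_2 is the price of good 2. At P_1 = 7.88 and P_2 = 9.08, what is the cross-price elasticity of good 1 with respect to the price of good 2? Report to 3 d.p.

0.083

At P_1 = 7.88 and P_2 = 9.08: Q_1 = 425.428.
∂Q_1/∂P_2 = 319/P_2² = 3.8692.
ε = (∂Q_1/∂P_2)(P_2/Q_1) = 3.8692 × (9.08/425.428) ≈ 0.083.
ε > 0: substitutes.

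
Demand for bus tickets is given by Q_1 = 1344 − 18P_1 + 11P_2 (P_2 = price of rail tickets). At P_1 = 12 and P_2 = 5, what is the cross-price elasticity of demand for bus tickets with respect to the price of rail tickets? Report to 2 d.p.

0.05

At P_1 = 12 and P_2 = 5: Q_1 = 1183.
∂Q_1/∂P_2 = 11.
ε = (∂Q_1/∂P_2)(P_2/Q_1) = 11 × (5/1183) ≈ 0.05.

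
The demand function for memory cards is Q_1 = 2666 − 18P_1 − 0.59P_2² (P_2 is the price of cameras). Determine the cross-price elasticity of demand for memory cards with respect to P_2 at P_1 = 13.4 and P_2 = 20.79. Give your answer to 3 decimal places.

-0.235

At P_1 = 13.4 and P_2 = 20.79: Q_1 = 2169.788.
∂Q_1/∂P_2 = -1.18P_2 = -1.18(20.79) = -24.5322.
ε = (∂Q_1/∂P_2)(P_2/Q_1) = -24.5322 × (20.79/2169.788) ≈ -0.235.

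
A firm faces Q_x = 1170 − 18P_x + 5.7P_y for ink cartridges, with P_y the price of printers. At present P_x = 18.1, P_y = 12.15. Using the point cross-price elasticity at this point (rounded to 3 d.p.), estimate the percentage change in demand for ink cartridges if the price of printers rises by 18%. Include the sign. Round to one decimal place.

At P_x = 18.1, P_y = 12.15: Q_x = 913.455.
∂Q_x/∂P_y = 5.7.
ε = (∂Q_x/∂P_y)(P_y/Q_x) = 5.7000 × 12.15/913.455 ≈ 0.076.
%ΔQ_x ≈ ε × %ΔP_y = 0.076 × (18%) = 1.4%.

1.4%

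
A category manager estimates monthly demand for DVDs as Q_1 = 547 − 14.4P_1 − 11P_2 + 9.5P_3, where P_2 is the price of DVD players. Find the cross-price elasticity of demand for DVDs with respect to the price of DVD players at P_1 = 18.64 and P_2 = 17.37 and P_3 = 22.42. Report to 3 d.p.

At P_1 = 18.64 and P_2 = 17.37 and P_3 = 22.42: Q_1 = 300.504.
∂Q_1/∂P_2 = -11.
ε = (∂Q_1/∂P_2)(P_2/Q_1) = -11 × (17.37/300.504) ≈ -0.636.

-0.636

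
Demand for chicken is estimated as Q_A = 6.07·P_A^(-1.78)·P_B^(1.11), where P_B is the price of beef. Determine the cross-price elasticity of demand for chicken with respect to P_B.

In a log-linear (constant-elasticity) demand function, the coefficient on the exponent of P_B is the cross-price elasticity.
ε = 1.11. Positive, so chicken and beef are substitutes.

1.11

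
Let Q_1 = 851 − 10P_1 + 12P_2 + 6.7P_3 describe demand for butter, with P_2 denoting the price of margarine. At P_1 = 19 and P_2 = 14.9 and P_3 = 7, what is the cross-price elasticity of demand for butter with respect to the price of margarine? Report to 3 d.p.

0.202

At P_1 = 19 and P_2 = 14.9 and P_3 = 7: Q_1 = 886.7.
∂Q_1/∂P_2 = 12.
ε = (∂Q_1/∂P_2)(P_2/Q_1) = 12 × (14.9/886.7) ≈ 0.202.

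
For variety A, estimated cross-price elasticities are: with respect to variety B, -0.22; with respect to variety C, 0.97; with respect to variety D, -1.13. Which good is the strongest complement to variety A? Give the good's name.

Complements have ε < 0. The most negative value is -1.13 (variety D).

variety D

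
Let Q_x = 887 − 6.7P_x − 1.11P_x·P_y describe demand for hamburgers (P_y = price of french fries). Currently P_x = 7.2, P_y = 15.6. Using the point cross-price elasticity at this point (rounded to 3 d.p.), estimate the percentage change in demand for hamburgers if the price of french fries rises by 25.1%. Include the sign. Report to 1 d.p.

-4.4%

At P_x = 7.2, P_y = 15.6: Q_x = 714.085.
∂Q_x/∂P_y = -1.11P_x = -7.9920.
ε = (∂Q_x/∂P_y)(P_y/Q_x) = -7.9920 × 15.6/714.085 ≈ -0.175.
%ΔQ_x ≈ ε × %ΔP_y = -0.175 × (25.1%) = -4.4%.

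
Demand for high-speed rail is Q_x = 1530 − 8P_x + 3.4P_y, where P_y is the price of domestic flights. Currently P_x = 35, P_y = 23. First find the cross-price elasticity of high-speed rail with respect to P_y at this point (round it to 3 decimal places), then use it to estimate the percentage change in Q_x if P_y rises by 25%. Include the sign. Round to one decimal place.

1.5%

At P_x = 35, P_y = 23: Q_x = 1328.2.
∂Q_x/∂P_y = 3.4.
ε = (∂Q_x/∂P_y)(P_y/Q_x) = 3.4000 × 23/1328.2 ≈ 0.059.
%ΔQ_x ≈ ε × %ΔP_y = 0.059 × (25%) = 1.5%.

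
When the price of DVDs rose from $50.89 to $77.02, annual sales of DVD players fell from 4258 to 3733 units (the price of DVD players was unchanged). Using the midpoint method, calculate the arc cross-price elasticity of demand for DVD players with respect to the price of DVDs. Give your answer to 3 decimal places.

ΔQ_A = 3733 − 4258 = -525; ΔP_B = 77.02 − 50.89 = 26.13.
Midpoints: Q̄_A = 3995.5, P̄_B = 63.95.
ε = (ΔQ_A/Q̄_A)/(ΔP_B/P̄_B) = (-525/3995.5)/(26.13/63.95) ≈ -0.322.

-0.322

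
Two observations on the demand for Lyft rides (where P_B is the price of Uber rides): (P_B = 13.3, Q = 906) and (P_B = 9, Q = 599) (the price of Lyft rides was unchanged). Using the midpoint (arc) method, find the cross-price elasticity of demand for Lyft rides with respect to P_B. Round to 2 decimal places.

ΔQ_A = 599 − 906 = -307; ΔP_B = 9 − 13.3 = -4.3.
Midpoints: Q̄_A = 752.5, P̄_B = 11.15.
ε = (ΔQ_A/Q̄_A)/(ΔP_B/P̄_B) = (-307/752.5)/(-4.3/11.15) ≈ 1.06.
ε > 0: Lyft rides and Uber rides are substitutes.

1.06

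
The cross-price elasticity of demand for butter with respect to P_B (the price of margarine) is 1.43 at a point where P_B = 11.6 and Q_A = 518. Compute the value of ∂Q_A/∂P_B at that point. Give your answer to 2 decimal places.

63.86

ε = (∂Q_A/∂P_B)·(P_B/Q_A) ⇒ ∂Q_A/∂P_B = ε·Q_A/P_B = 1.43 × 518/11.6 ≈ 63.86.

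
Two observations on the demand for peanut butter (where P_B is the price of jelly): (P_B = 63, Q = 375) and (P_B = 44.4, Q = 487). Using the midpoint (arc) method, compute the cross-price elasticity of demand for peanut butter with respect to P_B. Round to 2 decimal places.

ΔQ_A = 487 − 375 = 112; ΔP_B = 44.4 − 63 = -18.6.
Midpoints: Q̄_A = 431.0, P̄_B = 53.70.
ε = (ΔQ_A/Q̄_A)/(ΔP_B/P̄_B) = (112/431.0)/(-18.6/53.70) ≈ -0.75.
ε < 0: peanut butter and jelly are complements.

-0.75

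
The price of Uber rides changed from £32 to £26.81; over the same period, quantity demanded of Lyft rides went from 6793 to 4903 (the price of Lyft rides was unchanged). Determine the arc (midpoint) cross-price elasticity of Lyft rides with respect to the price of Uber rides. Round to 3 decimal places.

ΔQ_A = 4903 − 6793 = -1890; ΔP_B = 26.81 − 32 = -5.19.
Midpoints: Q̄_A = 5848.0, P̄_B = 29.41.
ε = (ΔQ_A/Q̄_A)/(ΔP_B/P̄_B) = (-1890/5848.0)/(-5.19/29.41) ≈ 1.831.

1.831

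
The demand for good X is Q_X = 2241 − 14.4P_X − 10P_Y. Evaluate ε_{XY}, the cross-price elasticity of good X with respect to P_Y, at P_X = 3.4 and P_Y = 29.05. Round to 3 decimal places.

-0.153

At P_X = 3.4 and P_Y = 29.05: Q_X = 1901.54.
∂Q_X/∂P_Y = -10.
ε = (∂Q_X/∂P_Y)(P_Y/Q_X) = -10 × (29.05/1901.54) ≈ -0.153.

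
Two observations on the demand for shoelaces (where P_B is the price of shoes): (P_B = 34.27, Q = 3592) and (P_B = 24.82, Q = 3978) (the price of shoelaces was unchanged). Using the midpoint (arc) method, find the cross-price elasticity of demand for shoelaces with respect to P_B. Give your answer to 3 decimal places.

-0.319

ΔQ_A = 3978 − 3592 = 386; ΔP_B = 24.82 − 34.27 = -9.45.
Midpoints: Q̄_A = 3785.0, P̄_B = 29.55.
ε = (ΔQ_A/Q̄_A)/(ΔP_B/P̄_B) = (386/3785.0)/(-9.45/29.55) ≈ -0.319.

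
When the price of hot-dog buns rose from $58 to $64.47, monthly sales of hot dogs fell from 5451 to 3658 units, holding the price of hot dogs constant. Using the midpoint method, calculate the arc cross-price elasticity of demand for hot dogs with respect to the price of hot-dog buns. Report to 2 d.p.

-3.73

ΔQ_A = 3658 − 5451 = -1793; ΔP_B = 64.47 − 58 = 6.47.
Midpoints: Q̄_A = 4554.5, P̄_B = 61.23.
ε = (ΔQ_A/Q̄_A)/(ΔP_B/P̄_B) = (-1793/4554.5)/(6.47/61.23) ≈ -3.73.
ε < 0: hot dogs and hot-dog buns are complements.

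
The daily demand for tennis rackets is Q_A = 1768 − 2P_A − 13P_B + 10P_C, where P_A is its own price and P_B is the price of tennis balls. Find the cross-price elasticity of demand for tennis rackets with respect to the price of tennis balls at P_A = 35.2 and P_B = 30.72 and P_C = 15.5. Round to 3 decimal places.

-0.275

At P_A = 35.2 and P_B = 30.72 and P_C = 15.5: Q_A = 1453.24.
∂Q_A/∂P_B = -13.
ε = (∂Q_A/∂P_B)(P_B/Q_A) = -13 × (30.72/1453.24) ≈ -0.275.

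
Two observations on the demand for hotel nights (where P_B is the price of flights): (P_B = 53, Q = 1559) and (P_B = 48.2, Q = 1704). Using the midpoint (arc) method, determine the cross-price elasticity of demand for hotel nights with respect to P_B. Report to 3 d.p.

ΔQ_A = 1704 − 1559 = 145; ΔP_B = 48.2 − 53 = -4.8.
Midpoints: Q̄_A = 1631.5, P̄_B = 50.60.
ε = (ΔQ_A/Q̄_A)/(ΔP_B/P̄_B) = (145/1631.5)/(-4.8/50.60) ≈ -0.937.

-0.937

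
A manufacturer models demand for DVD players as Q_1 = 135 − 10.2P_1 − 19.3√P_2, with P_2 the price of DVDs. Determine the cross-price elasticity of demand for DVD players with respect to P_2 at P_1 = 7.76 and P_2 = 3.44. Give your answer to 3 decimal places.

At P_1 = 7.76 and P_2 = 3.44: Q_1 = 20.052.
∂Q_1/∂P_2 = -19.3/(2√P_2) = -19.3/(2√3.44) = -5.2029.
ε = (∂Q_1/∂P_2)(P_2/Q_1) = -5.2029 × (3.44/20.052) ≈ -0.893.
ε < 0: complements.

-0.893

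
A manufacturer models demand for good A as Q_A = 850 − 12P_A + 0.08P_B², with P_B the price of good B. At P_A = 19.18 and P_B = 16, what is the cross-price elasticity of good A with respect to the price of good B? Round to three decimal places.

At P_A = 19.18 and P_B = 16: Q_A = 640.32.
∂Q_A/∂P_B = 0.16P_B = 0.16(16) = 2.5600.
ε = (∂Q_A/∂P_B)(P_B/Q_A) = 2.5600 × (16/640.32) ≈ 0.064.

0.064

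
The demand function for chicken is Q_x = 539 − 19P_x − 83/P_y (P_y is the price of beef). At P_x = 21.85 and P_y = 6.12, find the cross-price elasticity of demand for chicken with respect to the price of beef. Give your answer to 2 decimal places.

At P_x = 21.85 and P_y = 6.12: Q_x = 110.288.
∂Q_x/∂P_y = 83/P_y² = 2.2160.
ε = (∂Q_x/∂P_y)(P_y/Q_x) = 2.2160 × (6.12/110.288) ≈ 0.12.
ε > 0: substitutes.

0.12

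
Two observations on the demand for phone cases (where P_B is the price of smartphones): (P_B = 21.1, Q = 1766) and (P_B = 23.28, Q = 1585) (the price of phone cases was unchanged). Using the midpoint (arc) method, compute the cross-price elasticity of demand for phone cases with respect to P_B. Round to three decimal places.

-1.100

ΔQ_A = 1585 − 1766 = -181; ΔP_B = 23.28 − 21.1 = 2.18.
Midpoints: Q̄_A = 1675.5, P̄_B = 22.19.
ε = (ΔQ_A/Q̄_A)/(ΔP_B/P̄_B) = (-181/1675.5)/(2.18/22.19) ≈ -1.100.
ε < 0: phone cases and smartphones are complements.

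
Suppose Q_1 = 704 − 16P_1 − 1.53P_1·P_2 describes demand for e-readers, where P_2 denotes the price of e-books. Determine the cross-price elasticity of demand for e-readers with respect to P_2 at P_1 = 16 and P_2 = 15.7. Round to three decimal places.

-6.037

At P_1 = 16 and P_2 = 15.7: Q_1 = 63.664.
∂Q_1/∂P_2 = -1.53P_1 = -1.53(16) = -24.4800.
ε = (∂Q_1/∂P_2)(P_2/Q_1) = -24.4800 × (15.7/63.664) ≈ -6.037.
ε < 0: complements.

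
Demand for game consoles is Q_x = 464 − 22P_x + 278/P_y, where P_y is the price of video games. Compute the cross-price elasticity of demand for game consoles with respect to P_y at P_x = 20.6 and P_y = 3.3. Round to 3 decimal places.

At P_x = 20.6 and P_y = 3.3: Q_x = 95.042.
∂Q_x/∂P_y = −278/P_y² = -25.5280.
ε = (∂Q_x/∂P_y)(P_y/Q_x) = -25.5280 × (3.3/95.042) ≈ -0.886.
ε < 0: complements.

-0.886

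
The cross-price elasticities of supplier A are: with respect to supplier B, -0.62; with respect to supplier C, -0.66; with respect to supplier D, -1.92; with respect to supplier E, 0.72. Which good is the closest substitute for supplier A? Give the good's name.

supplier E

Substitutes have ε > 0. Among the positive values, 0.72 (supplier E) is largest.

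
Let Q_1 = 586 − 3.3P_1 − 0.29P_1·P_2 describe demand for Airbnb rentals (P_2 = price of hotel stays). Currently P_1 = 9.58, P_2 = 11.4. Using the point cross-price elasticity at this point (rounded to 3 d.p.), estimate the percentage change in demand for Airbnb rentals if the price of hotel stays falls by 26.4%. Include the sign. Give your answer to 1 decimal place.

1.6%

At P_1 = 9.58, P_2 = 11.4: Q_1 = 522.715.
∂Q_1/∂P_2 = -0.29P_1 = -2.7782.
ε = (∂Q_1/∂P_2)(P_2/Q_1) = -2.7782 × 11.4/522.715 ≈ -0.061.
%ΔQ_1 ≈ ε × %ΔP_2 = -0.061 × (-26.4%) = 1.6%.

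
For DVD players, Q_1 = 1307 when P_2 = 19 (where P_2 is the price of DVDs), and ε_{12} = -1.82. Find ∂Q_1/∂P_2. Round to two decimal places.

-125.20

ε = (∂Q_1/∂P_2)·(P_2/Q_1) ⇒ ∂Q_1/∂P_2 = ε·Q_1/P_2 = -1.82 × 1307/19 ≈ -125.20.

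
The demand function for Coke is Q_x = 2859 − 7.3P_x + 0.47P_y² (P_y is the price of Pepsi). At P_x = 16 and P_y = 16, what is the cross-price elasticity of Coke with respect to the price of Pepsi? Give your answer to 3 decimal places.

0.084

At P_x = 16 and P_y = 16: Q_x = 2862.52.
∂Q_x/∂P_y = 0.94P_y = 0.94(16) = 15.0400.
ε = (∂Q_x/∂P_y)(P_y/Q_x) = 15.0400 × (16/2862.52) ≈ 0.084.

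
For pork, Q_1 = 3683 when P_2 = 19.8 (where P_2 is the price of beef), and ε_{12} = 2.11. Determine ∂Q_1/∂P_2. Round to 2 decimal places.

392.48

ε = (∂Q_1/∂P_2)·(P_2/Q_1) ⇒ ∂Q_1/∂P_2 = ε·Q_1/P_2 = 2.11 × 3683/19.8 ≈ 392.48.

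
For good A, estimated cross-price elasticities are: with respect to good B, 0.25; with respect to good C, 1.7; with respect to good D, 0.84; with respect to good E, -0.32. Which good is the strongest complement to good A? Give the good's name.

Complements have ε < 0. The most negative value is -0.32 (good E).

good E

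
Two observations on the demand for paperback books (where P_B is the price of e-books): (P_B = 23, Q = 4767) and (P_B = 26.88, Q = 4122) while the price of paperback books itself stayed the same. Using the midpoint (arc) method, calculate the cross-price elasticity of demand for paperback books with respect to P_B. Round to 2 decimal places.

ΔQ_A = 4122 − 4767 = -645; ΔP_B = 26.88 − 23 = 3.88.
Midpoints: Q̄_A = 4444.5, P̄_B = 24.94.
ε = (ΔQ_A/Q̄_A)/(ΔP_B/P̄_B) = (-645/4444.5)/(3.88/24.94) ≈ -0.93.
ε < 0: paperback books and e-books are complements.

-0.93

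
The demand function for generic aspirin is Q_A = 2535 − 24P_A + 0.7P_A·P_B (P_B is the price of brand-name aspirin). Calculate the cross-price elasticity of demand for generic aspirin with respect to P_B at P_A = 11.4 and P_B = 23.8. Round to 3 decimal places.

At P_A = 11.4 and P_B = 23.8: Q_A = 2451.324.
∂Q_A/∂P_B = 0.7P_A = 0.7(11.4) = 7.9800.
ε = (∂Q_A/∂P_B)(P_B/Q_A) = 7.9800 × (23.8/2451.324) ≈ 0.077.
ε > 0: substitutes.

0.077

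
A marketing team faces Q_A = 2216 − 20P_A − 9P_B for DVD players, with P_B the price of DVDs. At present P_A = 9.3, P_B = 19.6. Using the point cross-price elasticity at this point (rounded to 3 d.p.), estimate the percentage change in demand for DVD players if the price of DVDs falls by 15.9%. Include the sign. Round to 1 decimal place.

At P_A = 9.3, P_B = 19.6: Q_A = 1853.6.
∂Q_A/∂P_B = -9.
ε = (∂Q_A/∂P_B)(P_B/Q_A) = -9.0000 × 19.6/1853.6 ≈ -0.095.
%ΔQ_A ≈ ε × %ΔP_B = -0.095 × (-15.9%) = 1.5%.

1.5%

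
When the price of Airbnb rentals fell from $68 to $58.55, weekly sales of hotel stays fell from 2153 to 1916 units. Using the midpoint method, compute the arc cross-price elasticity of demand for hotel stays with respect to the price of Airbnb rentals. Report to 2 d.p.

0.78

ΔQ_A = 1916 − 2153 = -237; ΔP_B = 58.55 − 68 = -9.45.
Midpoints: Q̄_A = 2034.5, P̄_B = 63.27.
ε = (ΔQ_A/Q̄_A)/(ΔP_B/P̄_B) = (-237/2034.5)/(-9.45/63.27) ≈ 0.78.
ε > 0: hotel stays and Airbnb rentals are substitutes.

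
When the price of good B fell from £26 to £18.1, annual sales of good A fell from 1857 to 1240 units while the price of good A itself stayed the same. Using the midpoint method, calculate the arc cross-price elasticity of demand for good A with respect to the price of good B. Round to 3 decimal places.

ΔQ_A = 1240 − 1857 = -617; ΔP_B = 18.1 − 26 = -7.9.
Midpoints: Q̄_A = 1548.5, P̄_B = 22.05.
ε = (ΔQ_A/Q̄_A)/(ΔP_B/P̄_B) = (-617/1548.5)/(-7.9/22.05) ≈ 1.112.
ε > 0: good A and good B are substitutes.

1.112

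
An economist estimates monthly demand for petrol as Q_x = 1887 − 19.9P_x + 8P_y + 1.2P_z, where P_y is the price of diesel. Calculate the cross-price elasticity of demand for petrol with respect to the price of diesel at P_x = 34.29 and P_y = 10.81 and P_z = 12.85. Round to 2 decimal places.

0.07

At P_x = 34.29 and P_y = 10.81 and P_z = 12.85: Q_x = 1306.529.
∂Q_x/∂P_y = 8.
ε = (∂Q_x/∂P_y)(P_y/Q_x) = 8 × (10.81/1306.529) ≈ 0.07.
Since ε > 0, petrol and diesel are substitutes.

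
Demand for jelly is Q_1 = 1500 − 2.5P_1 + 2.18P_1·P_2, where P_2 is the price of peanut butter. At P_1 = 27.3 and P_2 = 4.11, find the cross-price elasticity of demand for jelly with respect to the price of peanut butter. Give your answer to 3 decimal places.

At P_1 = 27.3 and P_2 = 4.11: Q_1 = 1676.353.
∂Q_1/∂P_2 = 2.18P_1 = 2.18(27.3) = 59.5140.
ε = (∂Q_1/∂P_2)(P_2/Q_1) = 59.5140 × (4.11/1676.353) ≈ 0.146.
ε > 0: substitutes.

0.146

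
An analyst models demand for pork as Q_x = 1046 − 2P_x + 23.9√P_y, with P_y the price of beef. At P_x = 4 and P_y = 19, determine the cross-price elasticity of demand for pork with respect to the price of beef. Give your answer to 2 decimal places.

0.05

At P_x = 4 and P_y = 19: Q_x = 1142.178.
∂Q_x/∂P_y = 23.9/(2√P_y) = 23.9/(2√19) = 2.7415.
ε = (∂Q_x/∂P_y)(P_y/Q_x) = 2.7415 × (19/1142.178) ≈ 0.05.
ε > 0: substitutes.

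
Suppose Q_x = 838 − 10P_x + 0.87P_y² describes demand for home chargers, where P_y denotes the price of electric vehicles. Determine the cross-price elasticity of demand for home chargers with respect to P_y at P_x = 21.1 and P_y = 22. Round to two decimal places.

At P_x = 21.1 and P_y = 22: Q_x = 1048.08.
∂Q_x/∂P_y = 1.74P_y = 1.74(22) = 38.2800.
ε = (∂Q_x/∂P_y)(P_y/Q_x) = 38.2800 × (22/1048.08) ≈ 0.80.

0.80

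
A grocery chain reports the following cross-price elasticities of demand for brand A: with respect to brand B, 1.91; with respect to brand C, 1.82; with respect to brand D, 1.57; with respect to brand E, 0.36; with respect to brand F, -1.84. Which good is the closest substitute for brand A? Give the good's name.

brand B

Substitutes have ε > 0. Among the positive values, 1.91 (brand B) is largest.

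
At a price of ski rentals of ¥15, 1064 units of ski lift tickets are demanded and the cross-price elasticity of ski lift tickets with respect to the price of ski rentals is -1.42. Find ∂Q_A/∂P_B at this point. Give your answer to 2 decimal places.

ε = (∂Q_A/∂P_B)·(P_B/Q_A) ⇒ ∂Q_A/∂P_B = ε·Q_A/P_B = -1.42 × 1064/15 ≈ -100.73.

-100.73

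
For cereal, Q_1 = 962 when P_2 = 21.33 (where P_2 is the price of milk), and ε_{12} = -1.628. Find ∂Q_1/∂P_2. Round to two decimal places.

-73.42

ε = (∂Q_1/∂P_2)·(P_2/Q_1) ⇒ ∂Q_1/∂P_2 = ε·Q_1/P_2 = -1.628 × 962/21.33 ≈ -73.42.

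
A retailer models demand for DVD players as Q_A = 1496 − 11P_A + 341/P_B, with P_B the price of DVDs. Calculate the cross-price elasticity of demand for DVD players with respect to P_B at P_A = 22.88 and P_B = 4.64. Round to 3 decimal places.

At P_A = 22.88 and P_B = 4.64: Q_A = 1317.811.
∂Q_A/∂P_B = −341/P_B² = -15.8387.
ε = (∂Q_A/∂P_B)(P_B/Q_A) = -15.8387 × (4.64/1317.811) ≈ -0.056.

-0.056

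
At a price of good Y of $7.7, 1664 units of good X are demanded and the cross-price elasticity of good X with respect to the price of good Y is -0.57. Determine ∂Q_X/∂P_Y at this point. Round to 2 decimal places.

-123.18

ε = (∂Q_X/∂P_Y)·(P_Y/Q_X) ⇒ ∂Q_X/∂P_Y = ε·Q_X/P_Y = -0.57 × 1664/7.7 ≈ -123.18.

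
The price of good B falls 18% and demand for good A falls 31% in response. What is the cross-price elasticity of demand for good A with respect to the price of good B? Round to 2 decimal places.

1.72

ε = (%ΔQ of good A) / (%ΔP of good B) = (-31%) / (-18%) ≈ 1.72.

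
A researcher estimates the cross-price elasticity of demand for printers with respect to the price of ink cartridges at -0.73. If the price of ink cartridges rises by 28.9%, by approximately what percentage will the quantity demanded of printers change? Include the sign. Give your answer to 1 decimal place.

-21.1%

%ΔQ ≈ ε × %ΔP of ink cartridges = -0.73 × (28.9%) = -21.1%.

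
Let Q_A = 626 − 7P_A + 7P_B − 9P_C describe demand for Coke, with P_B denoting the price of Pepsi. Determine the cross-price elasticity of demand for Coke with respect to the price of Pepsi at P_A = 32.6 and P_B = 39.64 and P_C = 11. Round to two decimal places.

0.48

At P_A = 32.6 and P_B = 39.64 and P_C = 11: Q_A = 576.28.
∂Q_A/∂P_B = 7.
ε = (∂Q_A/∂P_B)(P_B/Q_A) = 7 × (39.64/576.28) ≈ 0.48.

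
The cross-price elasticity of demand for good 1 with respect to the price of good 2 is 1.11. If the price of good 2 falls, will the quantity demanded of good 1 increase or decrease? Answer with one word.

decrease

ε > 0 and the price of good 2 falls, so the quantity of good 1 moves in the same direction: it decreases.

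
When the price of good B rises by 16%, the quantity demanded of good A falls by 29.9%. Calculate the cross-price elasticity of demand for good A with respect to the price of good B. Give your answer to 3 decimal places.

-1.869

ε = (%ΔQ of good A) / (%ΔP of good B) = (-29.9%) / (16%) ≈ -1.869.
Negative cross-price elasticity: complements.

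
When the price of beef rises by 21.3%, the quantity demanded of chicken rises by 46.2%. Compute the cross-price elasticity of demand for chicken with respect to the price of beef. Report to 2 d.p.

2.17

ε = (%ΔQ of chicken) / (%ΔP of beef) = (46.2%) / (21.3%) ≈ 2.17.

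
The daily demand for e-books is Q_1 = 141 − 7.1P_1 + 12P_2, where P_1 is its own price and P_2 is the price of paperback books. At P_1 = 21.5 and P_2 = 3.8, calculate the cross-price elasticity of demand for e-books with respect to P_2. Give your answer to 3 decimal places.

At P_1 = 21.5 and P_2 = 3.8: Q_1 = 33.95.
∂Q_1/∂P_2 = 12.
ε = (∂Q_1/∂P_2)(P_2/Q_1) = 12 × (3.8/33.95) ≈ 1.343.

1.343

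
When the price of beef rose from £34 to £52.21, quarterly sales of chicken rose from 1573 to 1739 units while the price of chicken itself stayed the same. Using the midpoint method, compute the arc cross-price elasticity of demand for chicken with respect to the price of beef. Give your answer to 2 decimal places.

ΔQ_A = 1739 − 1573 = 166; ΔP_B = 52.21 − 34 = 18.21.
Midpoints: Q̄_A = 1656.0, P̄_B = 43.11.
ε = (ΔQ_A/Q̄_A)/(ΔP_B/P̄_B) = (166/1656.0)/(18.21/43.11) ≈ 0.24.
ε > 0: chicken and beef are substitutes.

0.24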